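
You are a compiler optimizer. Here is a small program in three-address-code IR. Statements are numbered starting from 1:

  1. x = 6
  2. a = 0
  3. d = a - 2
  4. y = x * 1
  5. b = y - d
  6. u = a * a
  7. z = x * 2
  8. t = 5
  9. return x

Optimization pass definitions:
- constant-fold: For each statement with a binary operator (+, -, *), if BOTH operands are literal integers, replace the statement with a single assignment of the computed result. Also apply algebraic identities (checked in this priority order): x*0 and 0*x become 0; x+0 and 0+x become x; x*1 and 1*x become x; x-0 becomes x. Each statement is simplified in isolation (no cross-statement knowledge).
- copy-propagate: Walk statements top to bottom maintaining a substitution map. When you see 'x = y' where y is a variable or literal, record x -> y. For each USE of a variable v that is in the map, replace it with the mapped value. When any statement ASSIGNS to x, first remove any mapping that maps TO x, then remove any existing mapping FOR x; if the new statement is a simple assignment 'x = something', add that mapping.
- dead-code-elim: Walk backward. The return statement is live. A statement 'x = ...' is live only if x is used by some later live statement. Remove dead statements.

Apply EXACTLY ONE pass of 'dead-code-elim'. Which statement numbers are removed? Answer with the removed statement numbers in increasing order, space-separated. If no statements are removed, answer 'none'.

Answer: 2 3 4 5 6 7 8

Derivation:
Backward liveness scan:
Stmt 1 'x = 6': KEEP (x is live); live-in = []
Stmt 2 'a = 0': DEAD (a not in live set ['x'])
Stmt 3 'd = a - 2': DEAD (d not in live set ['x'])
Stmt 4 'y = x * 1': DEAD (y not in live set ['x'])
Stmt 5 'b = y - d': DEAD (b not in live set ['x'])
Stmt 6 'u = a * a': DEAD (u not in live set ['x'])
Stmt 7 'z = x * 2': DEAD (z not in live set ['x'])
Stmt 8 't = 5': DEAD (t not in live set ['x'])
Stmt 9 'return x': KEEP (return); live-in = ['x']
Removed statement numbers: [2, 3, 4, 5, 6, 7, 8]
Surviving IR:
  x = 6
  return x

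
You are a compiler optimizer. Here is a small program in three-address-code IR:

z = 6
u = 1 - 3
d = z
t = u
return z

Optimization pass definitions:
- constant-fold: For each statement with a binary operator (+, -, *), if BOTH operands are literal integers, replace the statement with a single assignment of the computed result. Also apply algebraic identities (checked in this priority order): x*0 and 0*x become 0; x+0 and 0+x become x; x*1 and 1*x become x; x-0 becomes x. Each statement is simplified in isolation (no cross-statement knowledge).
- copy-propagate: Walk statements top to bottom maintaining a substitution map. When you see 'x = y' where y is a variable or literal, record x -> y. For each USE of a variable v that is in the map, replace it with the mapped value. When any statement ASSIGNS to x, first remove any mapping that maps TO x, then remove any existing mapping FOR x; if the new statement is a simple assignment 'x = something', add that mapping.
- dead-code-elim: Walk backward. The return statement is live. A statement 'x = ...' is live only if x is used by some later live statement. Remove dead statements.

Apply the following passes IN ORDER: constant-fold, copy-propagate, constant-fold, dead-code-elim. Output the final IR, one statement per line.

Initial IR:
  z = 6
  u = 1 - 3
  d = z
  t = u
  return z
After constant-fold (5 stmts):
  z = 6
  u = -2
  d = z
  t = u
  return z
After copy-propagate (5 stmts):
  z = 6
  u = -2
  d = 6
  t = -2
  return 6
After constant-fold (5 stmts):
  z = 6
  u = -2
  d = 6
  t = -2
  return 6
After dead-code-elim (1 stmts):
  return 6

Answer: return 6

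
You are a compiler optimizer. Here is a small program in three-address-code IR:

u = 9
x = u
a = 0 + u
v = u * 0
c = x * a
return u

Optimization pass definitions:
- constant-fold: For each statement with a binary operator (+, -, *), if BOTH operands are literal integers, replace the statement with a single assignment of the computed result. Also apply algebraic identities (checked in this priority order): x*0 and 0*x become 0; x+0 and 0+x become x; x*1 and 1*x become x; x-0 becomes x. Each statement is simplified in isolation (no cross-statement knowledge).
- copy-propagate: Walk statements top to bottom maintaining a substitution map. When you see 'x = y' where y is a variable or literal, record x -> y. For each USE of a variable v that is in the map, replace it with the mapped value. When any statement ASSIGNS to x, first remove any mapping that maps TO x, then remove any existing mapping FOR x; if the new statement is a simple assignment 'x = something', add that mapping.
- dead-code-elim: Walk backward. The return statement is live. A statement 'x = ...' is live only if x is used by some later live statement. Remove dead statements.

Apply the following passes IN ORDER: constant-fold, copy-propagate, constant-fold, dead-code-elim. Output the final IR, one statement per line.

Initial IR:
  u = 9
  x = u
  a = 0 + u
  v = u * 0
  c = x * a
  return u
After constant-fold (6 stmts):
  u = 9
  x = u
  a = u
  v = 0
  c = x * a
  return u
After copy-propagate (6 stmts):
  u = 9
  x = 9
  a = 9
  v = 0
  c = 9 * 9
  return 9
After constant-fold (6 stmts):
  u = 9
  x = 9
  a = 9
  v = 0
  c = 81
  return 9
After dead-code-elim (1 stmts):
  return 9

Answer: return 9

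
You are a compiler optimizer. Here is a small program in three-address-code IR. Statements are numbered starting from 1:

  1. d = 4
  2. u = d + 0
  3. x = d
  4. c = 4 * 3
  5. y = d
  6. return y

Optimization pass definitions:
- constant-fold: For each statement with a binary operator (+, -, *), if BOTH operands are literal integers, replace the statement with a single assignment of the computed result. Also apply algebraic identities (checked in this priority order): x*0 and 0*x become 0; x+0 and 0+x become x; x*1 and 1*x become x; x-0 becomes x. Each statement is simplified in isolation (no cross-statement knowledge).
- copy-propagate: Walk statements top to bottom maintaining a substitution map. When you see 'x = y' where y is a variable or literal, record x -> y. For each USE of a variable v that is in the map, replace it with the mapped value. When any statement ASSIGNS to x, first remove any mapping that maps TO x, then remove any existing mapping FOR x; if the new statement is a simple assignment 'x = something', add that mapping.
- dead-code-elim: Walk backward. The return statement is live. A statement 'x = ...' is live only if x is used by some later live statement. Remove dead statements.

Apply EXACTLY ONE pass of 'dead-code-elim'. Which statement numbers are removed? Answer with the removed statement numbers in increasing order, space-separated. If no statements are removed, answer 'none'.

Answer: 2 3 4

Derivation:
Backward liveness scan:
Stmt 1 'd = 4': KEEP (d is live); live-in = []
Stmt 2 'u = d + 0': DEAD (u not in live set ['d'])
Stmt 3 'x = d': DEAD (x not in live set ['d'])
Stmt 4 'c = 4 * 3': DEAD (c not in live set ['d'])
Stmt 5 'y = d': KEEP (y is live); live-in = ['d']
Stmt 6 'return y': KEEP (return); live-in = ['y']
Removed statement numbers: [2, 3, 4]
Surviving IR:
  d = 4
  y = d
  return y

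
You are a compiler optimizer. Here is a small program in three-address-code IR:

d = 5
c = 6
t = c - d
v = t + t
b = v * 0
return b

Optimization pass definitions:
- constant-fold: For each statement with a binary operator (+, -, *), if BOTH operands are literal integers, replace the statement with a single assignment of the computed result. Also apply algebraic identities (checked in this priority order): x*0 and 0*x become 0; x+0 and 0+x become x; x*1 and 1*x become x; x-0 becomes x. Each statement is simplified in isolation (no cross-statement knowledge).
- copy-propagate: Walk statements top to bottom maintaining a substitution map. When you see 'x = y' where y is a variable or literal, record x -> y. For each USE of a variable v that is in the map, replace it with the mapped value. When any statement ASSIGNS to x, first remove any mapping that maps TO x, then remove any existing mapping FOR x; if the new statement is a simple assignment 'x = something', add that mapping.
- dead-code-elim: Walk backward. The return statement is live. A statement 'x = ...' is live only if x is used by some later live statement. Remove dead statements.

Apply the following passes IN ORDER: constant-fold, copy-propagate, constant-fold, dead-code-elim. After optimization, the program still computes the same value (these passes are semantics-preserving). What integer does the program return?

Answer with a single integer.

Answer: 0

Derivation:
Initial IR:
  d = 5
  c = 6
  t = c - d
  v = t + t
  b = v * 0
  return b
After constant-fold (6 stmts):
  d = 5
  c = 6
  t = c - d
  v = t + t
  b = 0
  return b
After copy-propagate (6 stmts):
  d = 5
  c = 6
  t = 6 - 5
  v = t + t
  b = 0
  return 0
After constant-fold (6 stmts):
  d = 5
  c = 6
  t = 1
  v = t + t
  b = 0
  return 0
After dead-code-elim (1 stmts):
  return 0
Evaluate:
  d = 5  =>  d = 5
  c = 6  =>  c = 6
  t = c - d  =>  t = 1
  v = t + t  =>  v = 2
  b = v * 0  =>  b = 0
  return b = 0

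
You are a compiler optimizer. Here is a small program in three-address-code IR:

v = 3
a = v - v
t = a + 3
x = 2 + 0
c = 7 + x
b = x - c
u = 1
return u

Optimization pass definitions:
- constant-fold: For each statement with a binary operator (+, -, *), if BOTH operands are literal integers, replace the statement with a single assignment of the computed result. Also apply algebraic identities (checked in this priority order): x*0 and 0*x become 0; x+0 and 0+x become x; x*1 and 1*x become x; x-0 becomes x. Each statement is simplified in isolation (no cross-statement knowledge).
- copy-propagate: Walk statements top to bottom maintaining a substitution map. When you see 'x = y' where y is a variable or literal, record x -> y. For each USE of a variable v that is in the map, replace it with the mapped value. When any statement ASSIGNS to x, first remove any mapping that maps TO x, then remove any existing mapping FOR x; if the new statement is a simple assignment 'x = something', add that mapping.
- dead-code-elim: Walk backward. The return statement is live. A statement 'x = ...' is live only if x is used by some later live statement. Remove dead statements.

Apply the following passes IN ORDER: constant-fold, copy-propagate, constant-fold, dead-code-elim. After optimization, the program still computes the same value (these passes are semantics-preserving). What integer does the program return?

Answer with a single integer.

Initial IR:
  v = 3
  a = v - v
  t = a + 3
  x = 2 + 0
  c = 7 + x
  b = x - c
  u = 1
  return u
After constant-fold (8 stmts):
  v = 3
  a = v - v
  t = a + 3
  x = 2
  c = 7 + x
  b = x - c
  u = 1
  return u
After copy-propagate (8 stmts):
  v = 3
  a = 3 - 3
  t = a + 3
  x = 2
  c = 7 + 2
  b = 2 - c
  u = 1
  return 1
After constant-fold (8 stmts):
  v = 3
  a = 0
  t = a + 3
  x = 2
  c = 9
  b = 2 - c
  u = 1
  return 1
After dead-code-elim (1 stmts):
  return 1
Evaluate:
  v = 3  =>  v = 3
  a = v - v  =>  a = 0
  t = a + 3  =>  t = 3
  x = 2 + 0  =>  x = 2
  c = 7 + x  =>  c = 9
  b = x - c  =>  b = -7
  u = 1  =>  u = 1
  return u = 1

Answer: 1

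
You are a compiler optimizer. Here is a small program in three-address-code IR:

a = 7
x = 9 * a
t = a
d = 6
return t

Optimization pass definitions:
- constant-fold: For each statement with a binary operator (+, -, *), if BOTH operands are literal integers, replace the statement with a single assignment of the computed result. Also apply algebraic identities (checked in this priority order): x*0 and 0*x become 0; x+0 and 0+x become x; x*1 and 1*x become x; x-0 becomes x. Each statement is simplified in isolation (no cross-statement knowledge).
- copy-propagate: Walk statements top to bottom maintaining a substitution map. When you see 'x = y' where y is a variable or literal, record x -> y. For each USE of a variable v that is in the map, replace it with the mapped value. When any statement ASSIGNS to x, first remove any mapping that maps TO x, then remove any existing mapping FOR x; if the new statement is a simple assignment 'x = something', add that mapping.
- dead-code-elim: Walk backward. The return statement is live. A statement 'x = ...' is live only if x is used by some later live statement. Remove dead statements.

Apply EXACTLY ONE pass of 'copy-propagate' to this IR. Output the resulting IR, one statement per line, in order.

Applying copy-propagate statement-by-statement:
  [1] a = 7  (unchanged)
  [2] x = 9 * a  -> x = 9 * 7
  [3] t = a  -> t = 7
  [4] d = 6  (unchanged)
  [5] return t  -> return 7
Result (5 stmts):
  a = 7
  x = 9 * 7
  t = 7
  d = 6
  return 7

Answer: a = 7
x = 9 * 7
t = 7
d = 6
return 7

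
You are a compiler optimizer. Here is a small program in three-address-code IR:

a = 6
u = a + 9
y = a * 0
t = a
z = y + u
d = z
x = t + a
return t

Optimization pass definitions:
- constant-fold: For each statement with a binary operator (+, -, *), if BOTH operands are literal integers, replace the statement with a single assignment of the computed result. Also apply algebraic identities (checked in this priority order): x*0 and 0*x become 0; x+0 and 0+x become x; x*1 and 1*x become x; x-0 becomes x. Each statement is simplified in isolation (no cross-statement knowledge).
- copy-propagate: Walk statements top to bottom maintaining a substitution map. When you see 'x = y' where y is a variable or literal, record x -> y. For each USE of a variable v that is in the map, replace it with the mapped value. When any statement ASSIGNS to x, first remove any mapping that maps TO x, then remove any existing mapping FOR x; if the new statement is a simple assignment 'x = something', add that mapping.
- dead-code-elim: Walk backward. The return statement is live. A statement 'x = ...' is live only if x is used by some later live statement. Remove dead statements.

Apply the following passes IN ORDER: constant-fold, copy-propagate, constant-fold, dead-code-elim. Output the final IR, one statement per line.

Initial IR:
  a = 6
  u = a + 9
  y = a * 0
  t = a
  z = y + u
  d = z
  x = t + a
  return t
After constant-fold (8 stmts):
  a = 6
  u = a + 9
  y = 0
  t = a
  z = y + u
  d = z
  x = t + a
  return t
After copy-propagate (8 stmts):
  a = 6
  u = 6 + 9
  y = 0
  t = 6
  z = 0 + u
  d = z
  x = 6 + 6
  return 6
After constant-fold (8 stmts):
  a = 6
  u = 15
  y = 0
  t = 6
  z = u
  d = z
  x = 12
  return 6
After dead-code-elim (1 stmts):
  return 6

Answer: return 6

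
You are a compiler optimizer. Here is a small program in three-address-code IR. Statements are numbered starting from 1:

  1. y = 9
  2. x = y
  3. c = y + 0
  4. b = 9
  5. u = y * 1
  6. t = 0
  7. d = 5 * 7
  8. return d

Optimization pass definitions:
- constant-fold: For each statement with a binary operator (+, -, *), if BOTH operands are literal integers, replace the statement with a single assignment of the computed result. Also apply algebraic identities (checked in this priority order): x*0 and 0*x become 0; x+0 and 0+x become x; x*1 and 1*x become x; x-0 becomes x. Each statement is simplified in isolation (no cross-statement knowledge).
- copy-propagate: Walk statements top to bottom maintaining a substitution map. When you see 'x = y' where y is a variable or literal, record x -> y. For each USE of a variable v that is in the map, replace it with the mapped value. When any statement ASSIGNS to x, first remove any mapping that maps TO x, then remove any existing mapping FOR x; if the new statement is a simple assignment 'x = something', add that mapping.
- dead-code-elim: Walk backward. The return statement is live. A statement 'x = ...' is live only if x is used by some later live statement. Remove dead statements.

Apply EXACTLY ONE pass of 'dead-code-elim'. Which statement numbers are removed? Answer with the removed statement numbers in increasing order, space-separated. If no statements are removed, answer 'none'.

Answer: 1 2 3 4 5 6

Derivation:
Backward liveness scan:
Stmt 1 'y = 9': DEAD (y not in live set [])
Stmt 2 'x = y': DEAD (x not in live set [])
Stmt 3 'c = y + 0': DEAD (c not in live set [])
Stmt 4 'b = 9': DEAD (b not in live set [])
Stmt 5 'u = y * 1': DEAD (u not in live set [])
Stmt 6 't = 0': DEAD (t not in live set [])
Stmt 7 'd = 5 * 7': KEEP (d is live); live-in = []
Stmt 8 'return d': KEEP (return); live-in = ['d']
Removed statement numbers: [1, 2, 3, 4, 5, 6]
Surviving IR:
  d = 5 * 7
  return d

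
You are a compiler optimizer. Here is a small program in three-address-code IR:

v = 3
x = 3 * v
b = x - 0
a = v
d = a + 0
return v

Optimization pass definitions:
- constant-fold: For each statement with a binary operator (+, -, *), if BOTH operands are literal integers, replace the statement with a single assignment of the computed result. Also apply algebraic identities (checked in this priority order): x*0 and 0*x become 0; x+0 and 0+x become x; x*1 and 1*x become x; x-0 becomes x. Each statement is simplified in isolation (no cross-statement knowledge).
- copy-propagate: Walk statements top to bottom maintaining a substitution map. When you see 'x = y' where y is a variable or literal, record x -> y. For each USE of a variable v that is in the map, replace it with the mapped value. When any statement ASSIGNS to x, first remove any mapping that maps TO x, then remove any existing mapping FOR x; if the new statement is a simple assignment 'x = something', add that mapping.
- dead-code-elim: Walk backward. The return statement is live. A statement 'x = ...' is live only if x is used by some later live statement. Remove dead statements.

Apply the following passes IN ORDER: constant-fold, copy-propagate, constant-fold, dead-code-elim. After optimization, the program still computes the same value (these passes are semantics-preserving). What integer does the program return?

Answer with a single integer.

Answer: 3

Derivation:
Initial IR:
  v = 3
  x = 3 * v
  b = x - 0
  a = v
  d = a + 0
  return v
After constant-fold (6 stmts):
  v = 3
  x = 3 * v
  b = x
  a = v
  d = a
  return v
After copy-propagate (6 stmts):
  v = 3
  x = 3 * 3
  b = x
  a = 3
  d = 3
  return 3
After constant-fold (6 stmts):
  v = 3
  x = 9
  b = x
  a = 3
  d = 3
  return 3
After dead-code-elim (1 stmts):
  return 3
Evaluate:
  v = 3  =>  v = 3
  x = 3 * v  =>  x = 9
  b = x - 0  =>  b = 9
  a = v  =>  a = 3
  d = a + 0  =>  d = 3
  return v = 3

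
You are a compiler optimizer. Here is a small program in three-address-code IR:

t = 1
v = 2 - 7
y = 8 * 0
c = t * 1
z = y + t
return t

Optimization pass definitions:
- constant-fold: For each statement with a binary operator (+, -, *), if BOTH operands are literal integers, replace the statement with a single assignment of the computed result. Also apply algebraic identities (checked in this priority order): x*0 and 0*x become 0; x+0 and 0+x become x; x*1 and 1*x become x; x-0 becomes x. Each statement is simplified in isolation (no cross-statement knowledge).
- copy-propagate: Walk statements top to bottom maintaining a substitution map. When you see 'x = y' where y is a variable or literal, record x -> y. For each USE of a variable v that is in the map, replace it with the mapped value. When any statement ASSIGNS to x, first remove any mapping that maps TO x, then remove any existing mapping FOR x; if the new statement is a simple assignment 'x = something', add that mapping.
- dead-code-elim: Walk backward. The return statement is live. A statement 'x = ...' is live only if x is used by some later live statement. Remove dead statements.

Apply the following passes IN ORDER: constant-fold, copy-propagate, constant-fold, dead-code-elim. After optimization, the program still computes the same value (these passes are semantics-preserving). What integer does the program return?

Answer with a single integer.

Answer: 1

Derivation:
Initial IR:
  t = 1
  v = 2 - 7
  y = 8 * 0
  c = t * 1
  z = y + t
  return t
After constant-fold (6 stmts):
  t = 1
  v = -5
  y = 0
  c = t
  z = y + t
  return t
After copy-propagate (6 stmts):
  t = 1
  v = -5
  y = 0
  c = 1
  z = 0 + 1
  return 1
After constant-fold (6 stmts):
  t = 1
  v = -5
  y = 0
  c = 1
  z = 1
  return 1
After dead-code-elim (1 stmts):
  return 1
Evaluate:
  t = 1  =>  t = 1
  v = 2 - 7  =>  v = -5
  y = 8 * 0  =>  y = 0
  c = t * 1  =>  c = 1
  z = y + t  =>  z = 1
  return t = 1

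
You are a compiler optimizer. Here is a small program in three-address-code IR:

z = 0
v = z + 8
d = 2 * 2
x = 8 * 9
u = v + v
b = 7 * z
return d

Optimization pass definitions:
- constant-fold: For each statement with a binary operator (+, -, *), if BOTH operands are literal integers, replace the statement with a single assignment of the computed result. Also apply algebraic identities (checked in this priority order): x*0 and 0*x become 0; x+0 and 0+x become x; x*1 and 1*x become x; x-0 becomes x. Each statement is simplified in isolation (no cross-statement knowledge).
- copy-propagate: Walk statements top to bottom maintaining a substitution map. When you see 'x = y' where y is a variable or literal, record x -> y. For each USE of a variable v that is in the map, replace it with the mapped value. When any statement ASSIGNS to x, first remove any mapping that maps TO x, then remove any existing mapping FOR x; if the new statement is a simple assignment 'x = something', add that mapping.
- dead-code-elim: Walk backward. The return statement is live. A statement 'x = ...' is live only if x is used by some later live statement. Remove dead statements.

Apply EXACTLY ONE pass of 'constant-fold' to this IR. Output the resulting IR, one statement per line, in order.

Answer: z = 0
v = z + 8
d = 4
x = 72
u = v + v
b = 7 * z
return d

Derivation:
Applying constant-fold statement-by-statement:
  [1] z = 0  (unchanged)
  [2] v = z + 8  (unchanged)
  [3] d = 2 * 2  -> d = 4
  [4] x = 8 * 9  -> x = 72
  [5] u = v + v  (unchanged)
  [6] b = 7 * z  (unchanged)
  [7] return d  (unchanged)
Result (7 stmts):
  z = 0
  v = z + 8
  d = 4
  x = 72
  u = v + v
  b = 7 * z
  return d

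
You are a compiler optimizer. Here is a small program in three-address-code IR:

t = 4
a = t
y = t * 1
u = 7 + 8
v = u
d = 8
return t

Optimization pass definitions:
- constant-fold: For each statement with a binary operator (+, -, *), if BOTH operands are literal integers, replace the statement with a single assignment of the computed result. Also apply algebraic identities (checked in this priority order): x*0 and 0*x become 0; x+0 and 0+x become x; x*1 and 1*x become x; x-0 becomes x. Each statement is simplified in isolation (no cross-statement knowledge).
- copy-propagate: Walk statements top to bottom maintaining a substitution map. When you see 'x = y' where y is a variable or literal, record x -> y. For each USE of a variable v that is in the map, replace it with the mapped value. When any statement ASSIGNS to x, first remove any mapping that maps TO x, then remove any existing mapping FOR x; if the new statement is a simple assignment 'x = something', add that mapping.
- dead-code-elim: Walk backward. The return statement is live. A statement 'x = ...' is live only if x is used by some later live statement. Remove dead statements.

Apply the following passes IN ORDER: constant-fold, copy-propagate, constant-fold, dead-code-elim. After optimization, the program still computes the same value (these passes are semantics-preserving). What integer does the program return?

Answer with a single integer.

Answer: 4

Derivation:
Initial IR:
  t = 4
  a = t
  y = t * 1
  u = 7 + 8
  v = u
  d = 8
  return t
After constant-fold (7 stmts):
  t = 4
  a = t
  y = t
  u = 15
  v = u
  d = 8
  return t
After copy-propagate (7 stmts):
  t = 4
  a = 4
  y = 4
  u = 15
  v = 15
  d = 8
  return 4
After constant-fold (7 stmts):
  t = 4
  a = 4
  y = 4
  u = 15
  v = 15
  d = 8
  return 4
After dead-code-elim (1 stmts):
  return 4
Evaluate:
  t = 4  =>  t = 4
  a = t  =>  a = 4
  y = t * 1  =>  y = 4
  u = 7 + 8  =>  u = 15
  v = u  =>  v = 15
  d = 8  =>  d = 8
  return t = 4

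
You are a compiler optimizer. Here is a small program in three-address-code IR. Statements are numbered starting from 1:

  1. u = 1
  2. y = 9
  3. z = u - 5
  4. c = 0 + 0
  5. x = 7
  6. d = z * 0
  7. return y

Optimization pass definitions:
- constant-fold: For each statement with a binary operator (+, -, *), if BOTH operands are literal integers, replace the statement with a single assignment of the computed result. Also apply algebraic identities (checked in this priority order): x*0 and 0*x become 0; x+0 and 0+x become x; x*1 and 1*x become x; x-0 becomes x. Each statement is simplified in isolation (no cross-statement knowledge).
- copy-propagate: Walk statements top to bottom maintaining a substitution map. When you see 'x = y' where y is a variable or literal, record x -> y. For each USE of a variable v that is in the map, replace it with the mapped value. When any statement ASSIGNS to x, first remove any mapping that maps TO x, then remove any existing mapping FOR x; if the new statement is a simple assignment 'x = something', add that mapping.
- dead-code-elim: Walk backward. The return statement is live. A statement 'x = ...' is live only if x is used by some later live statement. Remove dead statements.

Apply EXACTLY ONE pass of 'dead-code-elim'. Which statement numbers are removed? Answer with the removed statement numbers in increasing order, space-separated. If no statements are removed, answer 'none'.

Backward liveness scan:
Stmt 1 'u = 1': DEAD (u not in live set [])
Stmt 2 'y = 9': KEEP (y is live); live-in = []
Stmt 3 'z = u - 5': DEAD (z not in live set ['y'])
Stmt 4 'c = 0 + 0': DEAD (c not in live set ['y'])
Stmt 5 'x = 7': DEAD (x not in live set ['y'])
Stmt 6 'd = z * 0': DEAD (d not in live set ['y'])
Stmt 7 'return y': KEEP (return); live-in = ['y']
Removed statement numbers: [1, 3, 4, 5, 6]
Surviving IR:
  y = 9
  return y

Answer: 1 3 4 5 6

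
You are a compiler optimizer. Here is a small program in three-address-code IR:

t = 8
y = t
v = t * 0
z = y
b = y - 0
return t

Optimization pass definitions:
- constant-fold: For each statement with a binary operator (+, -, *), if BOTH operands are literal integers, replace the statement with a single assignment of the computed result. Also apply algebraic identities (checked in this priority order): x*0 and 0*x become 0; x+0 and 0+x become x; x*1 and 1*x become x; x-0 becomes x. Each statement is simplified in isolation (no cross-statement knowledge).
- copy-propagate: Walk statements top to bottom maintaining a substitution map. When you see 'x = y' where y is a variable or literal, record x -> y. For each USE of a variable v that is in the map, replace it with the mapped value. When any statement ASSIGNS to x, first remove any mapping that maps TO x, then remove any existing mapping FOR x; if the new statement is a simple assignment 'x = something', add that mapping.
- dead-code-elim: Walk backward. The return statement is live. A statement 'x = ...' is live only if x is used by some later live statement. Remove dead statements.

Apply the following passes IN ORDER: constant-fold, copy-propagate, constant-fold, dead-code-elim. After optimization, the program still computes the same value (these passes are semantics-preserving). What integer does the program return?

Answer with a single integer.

Initial IR:
  t = 8
  y = t
  v = t * 0
  z = y
  b = y - 0
  return t
After constant-fold (6 stmts):
  t = 8
  y = t
  v = 0
  z = y
  b = y
  return t
After copy-propagate (6 stmts):
  t = 8
  y = 8
  v = 0
  z = 8
  b = 8
  return 8
After constant-fold (6 stmts):
  t = 8
  y = 8
  v = 0
  z = 8
  b = 8
  return 8
After dead-code-elim (1 stmts):
  return 8
Evaluate:
  t = 8  =>  t = 8
  y = t  =>  y = 8
  v = t * 0  =>  v = 0
  z = y  =>  z = 8
  b = y - 0  =>  b = 8
  return t = 8

Answer: 8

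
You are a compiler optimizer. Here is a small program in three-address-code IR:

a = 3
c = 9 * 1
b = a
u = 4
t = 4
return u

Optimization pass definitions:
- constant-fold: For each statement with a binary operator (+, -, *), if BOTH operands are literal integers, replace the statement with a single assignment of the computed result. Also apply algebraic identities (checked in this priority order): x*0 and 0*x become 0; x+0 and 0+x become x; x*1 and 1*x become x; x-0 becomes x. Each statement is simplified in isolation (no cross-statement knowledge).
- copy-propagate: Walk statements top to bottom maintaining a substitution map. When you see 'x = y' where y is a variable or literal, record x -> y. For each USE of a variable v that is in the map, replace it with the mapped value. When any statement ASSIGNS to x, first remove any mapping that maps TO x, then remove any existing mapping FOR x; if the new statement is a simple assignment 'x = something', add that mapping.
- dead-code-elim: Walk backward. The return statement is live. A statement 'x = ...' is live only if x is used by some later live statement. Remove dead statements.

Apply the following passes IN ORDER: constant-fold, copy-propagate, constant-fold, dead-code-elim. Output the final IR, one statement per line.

Answer: return 4

Derivation:
Initial IR:
  a = 3
  c = 9 * 1
  b = a
  u = 4
  t = 4
  return u
After constant-fold (6 stmts):
  a = 3
  c = 9
  b = a
  u = 4
  t = 4
  return u
After copy-propagate (6 stmts):
  a = 3
  c = 9
  b = 3
  u = 4
  t = 4
  return 4
After constant-fold (6 stmts):
  a = 3
  c = 9
  b = 3
  u = 4
  t = 4
  return 4
After dead-code-elim (1 stmts):
  return 4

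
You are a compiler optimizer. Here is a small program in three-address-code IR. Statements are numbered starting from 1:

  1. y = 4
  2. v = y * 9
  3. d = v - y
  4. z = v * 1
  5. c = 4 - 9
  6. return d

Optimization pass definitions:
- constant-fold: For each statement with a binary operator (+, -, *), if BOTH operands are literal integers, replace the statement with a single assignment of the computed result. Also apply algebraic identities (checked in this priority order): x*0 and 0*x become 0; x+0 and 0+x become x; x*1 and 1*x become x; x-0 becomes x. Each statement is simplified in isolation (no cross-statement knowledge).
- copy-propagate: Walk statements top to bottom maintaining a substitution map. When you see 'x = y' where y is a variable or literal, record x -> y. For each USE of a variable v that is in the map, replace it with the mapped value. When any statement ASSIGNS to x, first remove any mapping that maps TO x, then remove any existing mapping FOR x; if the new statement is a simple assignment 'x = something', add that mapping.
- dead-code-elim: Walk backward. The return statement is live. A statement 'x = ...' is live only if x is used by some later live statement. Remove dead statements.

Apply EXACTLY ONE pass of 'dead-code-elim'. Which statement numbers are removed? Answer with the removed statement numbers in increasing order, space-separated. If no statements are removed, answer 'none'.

Answer: 4 5

Derivation:
Backward liveness scan:
Stmt 1 'y = 4': KEEP (y is live); live-in = []
Stmt 2 'v = y * 9': KEEP (v is live); live-in = ['y']
Stmt 3 'd = v - y': KEEP (d is live); live-in = ['v', 'y']
Stmt 4 'z = v * 1': DEAD (z not in live set ['d'])
Stmt 5 'c = 4 - 9': DEAD (c not in live set ['d'])
Stmt 6 'return d': KEEP (return); live-in = ['d']
Removed statement numbers: [4, 5]
Surviving IR:
  y = 4
  v = y * 9
  d = v - y
  return d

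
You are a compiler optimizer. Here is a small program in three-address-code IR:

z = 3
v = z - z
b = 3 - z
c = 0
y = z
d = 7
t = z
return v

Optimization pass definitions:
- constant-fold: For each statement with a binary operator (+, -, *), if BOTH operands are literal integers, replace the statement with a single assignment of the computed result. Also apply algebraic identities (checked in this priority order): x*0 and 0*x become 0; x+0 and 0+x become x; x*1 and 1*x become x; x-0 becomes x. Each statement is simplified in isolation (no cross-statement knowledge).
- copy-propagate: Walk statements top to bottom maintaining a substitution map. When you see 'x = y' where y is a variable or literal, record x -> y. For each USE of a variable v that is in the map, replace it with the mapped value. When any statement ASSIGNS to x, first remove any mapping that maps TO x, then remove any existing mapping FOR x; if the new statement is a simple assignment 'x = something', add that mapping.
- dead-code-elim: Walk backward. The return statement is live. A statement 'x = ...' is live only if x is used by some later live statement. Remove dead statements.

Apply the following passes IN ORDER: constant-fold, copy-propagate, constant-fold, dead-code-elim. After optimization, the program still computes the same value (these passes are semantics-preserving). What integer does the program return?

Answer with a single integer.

Initial IR:
  z = 3
  v = z - z
  b = 3 - z
  c = 0
  y = z
  d = 7
  t = z
  return v
After constant-fold (8 stmts):
  z = 3
  v = z - z
  b = 3 - z
  c = 0
  y = z
  d = 7
  t = z
  return v
After copy-propagate (8 stmts):
  z = 3
  v = 3 - 3
  b = 3 - 3
  c = 0
  y = 3
  d = 7
  t = 3
  return v
After constant-fold (8 stmts):
  z = 3
  v = 0
  b = 0
  c = 0
  y = 3
  d = 7
  t = 3
  return v
After dead-code-elim (2 stmts):
  v = 0
  return v
Evaluate:
  z = 3  =>  z = 3
  v = z - z  =>  v = 0
  b = 3 - z  =>  b = 0
  c = 0  =>  c = 0
  y = z  =>  y = 3
  d = 7  =>  d = 7
  t = z  =>  t = 3
  return v = 0

Answer: 0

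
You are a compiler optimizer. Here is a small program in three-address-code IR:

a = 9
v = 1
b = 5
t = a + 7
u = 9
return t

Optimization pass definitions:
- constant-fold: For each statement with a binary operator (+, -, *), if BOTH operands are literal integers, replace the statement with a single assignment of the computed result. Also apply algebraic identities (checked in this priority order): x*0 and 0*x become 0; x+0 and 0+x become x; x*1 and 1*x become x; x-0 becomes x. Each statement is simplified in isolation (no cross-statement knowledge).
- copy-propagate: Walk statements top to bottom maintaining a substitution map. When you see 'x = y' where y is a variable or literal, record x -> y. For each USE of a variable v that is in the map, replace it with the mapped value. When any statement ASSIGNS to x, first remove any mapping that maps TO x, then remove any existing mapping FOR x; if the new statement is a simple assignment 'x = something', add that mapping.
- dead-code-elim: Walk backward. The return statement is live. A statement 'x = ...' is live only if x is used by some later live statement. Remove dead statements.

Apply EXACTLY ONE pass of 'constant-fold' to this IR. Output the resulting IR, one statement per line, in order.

Applying constant-fold statement-by-statement:
  [1] a = 9  (unchanged)
  [2] v = 1  (unchanged)
  [3] b = 5  (unchanged)
  [4] t = a + 7  (unchanged)
  [5] u = 9  (unchanged)
  [6] return t  (unchanged)
Result (6 stmts):
  a = 9
  v = 1
  b = 5
  t = a + 7
  u = 9
  return t

Answer: a = 9
v = 1
b = 5
t = a + 7
u = 9
return t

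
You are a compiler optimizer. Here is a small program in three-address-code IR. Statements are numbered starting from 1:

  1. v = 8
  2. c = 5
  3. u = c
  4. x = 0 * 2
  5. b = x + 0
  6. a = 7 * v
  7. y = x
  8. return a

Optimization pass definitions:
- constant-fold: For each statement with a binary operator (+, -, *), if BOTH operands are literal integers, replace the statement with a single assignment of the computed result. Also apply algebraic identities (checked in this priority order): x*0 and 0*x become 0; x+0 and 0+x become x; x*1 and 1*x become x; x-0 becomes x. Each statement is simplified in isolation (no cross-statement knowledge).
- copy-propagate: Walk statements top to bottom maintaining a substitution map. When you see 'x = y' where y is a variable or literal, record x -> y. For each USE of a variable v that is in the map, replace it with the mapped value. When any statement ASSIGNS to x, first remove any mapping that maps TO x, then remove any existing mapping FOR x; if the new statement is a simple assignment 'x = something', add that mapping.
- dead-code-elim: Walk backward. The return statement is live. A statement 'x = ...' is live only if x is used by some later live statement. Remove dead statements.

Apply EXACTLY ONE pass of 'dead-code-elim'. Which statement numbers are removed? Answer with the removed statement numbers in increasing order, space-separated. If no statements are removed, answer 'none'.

Answer: 2 3 4 5 7

Derivation:
Backward liveness scan:
Stmt 1 'v = 8': KEEP (v is live); live-in = []
Stmt 2 'c = 5': DEAD (c not in live set ['v'])
Stmt 3 'u = c': DEAD (u not in live set ['v'])
Stmt 4 'x = 0 * 2': DEAD (x not in live set ['v'])
Stmt 5 'b = x + 0': DEAD (b not in live set ['v'])
Stmt 6 'a = 7 * v': KEEP (a is live); live-in = ['v']
Stmt 7 'y = x': DEAD (y not in live set ['a'])
Stmt 8 'return a': KEEP (return); live-in = ['a']
Removed statement numbers: [2, 3, 4, 5, 7]
Surviving IR:
  v = 8
  a = 7 * v
  return a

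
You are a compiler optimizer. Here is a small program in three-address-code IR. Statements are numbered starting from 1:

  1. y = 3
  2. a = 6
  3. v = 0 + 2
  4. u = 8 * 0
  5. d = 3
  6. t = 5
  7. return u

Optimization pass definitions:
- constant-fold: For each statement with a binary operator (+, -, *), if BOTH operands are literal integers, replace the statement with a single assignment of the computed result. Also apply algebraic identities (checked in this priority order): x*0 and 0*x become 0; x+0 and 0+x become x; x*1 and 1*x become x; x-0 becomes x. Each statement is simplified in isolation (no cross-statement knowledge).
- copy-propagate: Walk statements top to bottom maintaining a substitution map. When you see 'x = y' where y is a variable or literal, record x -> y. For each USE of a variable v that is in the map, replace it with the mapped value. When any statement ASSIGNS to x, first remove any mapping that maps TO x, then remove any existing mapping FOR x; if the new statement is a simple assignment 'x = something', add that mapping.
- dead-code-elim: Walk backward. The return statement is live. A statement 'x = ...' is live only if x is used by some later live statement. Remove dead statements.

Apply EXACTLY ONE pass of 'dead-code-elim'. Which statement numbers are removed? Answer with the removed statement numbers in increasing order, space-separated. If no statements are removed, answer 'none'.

Backward liveness scan:
Stmt 1 'y = 3': DEAD (y not in live set [])
Stmt 2 'a = 6': DEAD (a not in live set [])
Stmt 3 'v = 0 + 2': DEAD (v not in live set [])
Stmt 4 'u = 8 * 0': KEEP (u is live); live-in = []
Stmt 5 'd = 3': DEAD (d not in live set ['u'])
Stmt 6 't = 5': DEAD (t not in live set ['u'])
Stmt 7 'return u': KEEP (return); live-in = ['u']
Removed statement numbers: [1, 2, 3, 5, 6]
Surviving IR:
  u = 8 * 0
  return u

Answer: 1 2 3 5 6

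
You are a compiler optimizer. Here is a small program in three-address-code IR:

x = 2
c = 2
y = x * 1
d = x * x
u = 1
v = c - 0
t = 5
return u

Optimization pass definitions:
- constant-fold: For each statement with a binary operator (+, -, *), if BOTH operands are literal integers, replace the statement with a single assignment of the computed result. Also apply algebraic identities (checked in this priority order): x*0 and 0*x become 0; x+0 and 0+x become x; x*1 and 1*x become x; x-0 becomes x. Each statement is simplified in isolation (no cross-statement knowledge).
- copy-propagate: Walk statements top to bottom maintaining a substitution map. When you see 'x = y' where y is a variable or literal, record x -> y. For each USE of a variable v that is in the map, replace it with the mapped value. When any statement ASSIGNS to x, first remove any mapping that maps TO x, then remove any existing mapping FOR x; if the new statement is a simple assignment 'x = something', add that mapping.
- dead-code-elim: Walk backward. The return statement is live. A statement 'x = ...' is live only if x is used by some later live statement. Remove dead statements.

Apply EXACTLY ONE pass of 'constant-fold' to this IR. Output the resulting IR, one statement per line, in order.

Answer: x = 2
c = 2
y = x
d = x * x
u = 1
v = c
t = 5
return u

Derivation:
Applying constant-fold statement-by-statement:
  [1] x = 2  (unchanged)
  [2] c = 2  (unchanged)
  [3] y = x * 1  -> y = x
  [4] d = x * x  (unchanged)
  [5] u = 1  (unchanged)
  [6] v = c - 0  -> v = c
  [7] t = 5  (unchanged)
  [8] return u  (unchanged)
Result (8 stmts):
  x = 2
  c = 2
  y = x
  d = x * x
  u = 1
  v = c
  t = 5
  return u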